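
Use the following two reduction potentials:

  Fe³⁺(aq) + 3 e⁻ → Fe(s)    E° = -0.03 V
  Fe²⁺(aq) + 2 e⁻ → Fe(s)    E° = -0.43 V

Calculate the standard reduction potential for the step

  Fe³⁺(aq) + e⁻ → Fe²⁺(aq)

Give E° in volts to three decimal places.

Sequential free energies add, so n₃E°₃ = n₁E°₁ + n₂E°₂.
With n₃ = 3, and the known step contributing 2×(-0.43) V, the unknown satisfies 1·E° = 3×(-0.03) − 2×(-0.43) = +0.770.
E° = +0.770 / 1 = +0.770 V.

+0.770 V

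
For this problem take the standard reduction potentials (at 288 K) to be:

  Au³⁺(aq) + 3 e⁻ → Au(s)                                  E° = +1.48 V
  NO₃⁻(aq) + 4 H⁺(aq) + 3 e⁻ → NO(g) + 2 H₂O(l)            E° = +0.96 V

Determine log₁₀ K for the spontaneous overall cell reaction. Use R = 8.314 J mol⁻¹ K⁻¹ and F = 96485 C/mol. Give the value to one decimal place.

Cathode: Au³⁺/Au; anode: NO₃⁻/NO. E°cell = (+1.48) − (+0.96) = +0.52 V, with n = 3.
ΔG° = −nFE° = −RT ln K, so ln K = nFE°/(RT) = (3)(96485)(+0.52) / ((8.314)(288)) = 62.861.
log₁₀ K = 62.861 / ln 10 = 27.3.

27.3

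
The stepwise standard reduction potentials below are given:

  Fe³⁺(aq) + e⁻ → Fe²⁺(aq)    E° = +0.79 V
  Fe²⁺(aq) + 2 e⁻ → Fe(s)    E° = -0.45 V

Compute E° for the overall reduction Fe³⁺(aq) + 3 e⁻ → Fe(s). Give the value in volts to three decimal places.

-0.037 V

Adding the free-energy changes (−nFE°) of the two steps gives −n₃FE°₃ = −n₁FE°₁ − n₂FE°₂.
E°₃ = (1×+0.79 + 2×-0.45) / 3 = (-0.110) / 3 = -0.037 V.
Simply averaging or adding the two E° values would be wrong; the electron-weighted sum is required.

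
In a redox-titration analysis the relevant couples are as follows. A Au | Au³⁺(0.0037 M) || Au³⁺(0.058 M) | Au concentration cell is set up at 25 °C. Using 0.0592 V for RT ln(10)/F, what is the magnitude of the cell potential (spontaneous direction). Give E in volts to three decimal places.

+0.024 V

For a concentration cell E°cell = 0. The 0.058 M side is the cathode (reduction is favoured where [Au³⁺] is higher).
With n = 3, E = −(0.0592/3) log([Au³⁺]ₐₙ/[Au³⁺]꜀ₐₜ) = −(0.0592/3) log(0.0037/0.058) = −(0.0592/3)(-1.195) = +0.024 V.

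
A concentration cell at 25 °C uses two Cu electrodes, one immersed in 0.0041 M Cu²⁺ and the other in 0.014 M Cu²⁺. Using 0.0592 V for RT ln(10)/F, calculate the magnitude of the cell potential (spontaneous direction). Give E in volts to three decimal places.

For a concentration cell E°cell = 0. The 0.014 M side is the cathode (reduction is favoured where [Cu²⁺] is higher).
With n = 2, E = −(0.0592/2) log([Cu²⁺]ₐₙ/[Cu²⁺]꜀ₐₜ) = −(0.0592/2) log(0.0041/0.014) = −(0.0592/2)(-0.533) = +0.016 V.

+0.016 V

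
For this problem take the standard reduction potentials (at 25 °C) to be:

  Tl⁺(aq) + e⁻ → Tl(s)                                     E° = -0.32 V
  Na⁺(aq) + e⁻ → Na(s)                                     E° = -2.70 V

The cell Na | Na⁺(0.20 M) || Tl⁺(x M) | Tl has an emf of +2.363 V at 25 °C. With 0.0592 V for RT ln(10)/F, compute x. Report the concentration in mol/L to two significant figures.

0.10 M

Tl⁺/Tl is the cathode, Na⁺/Na the anode: E°cell = +2.38 V, n = 1.
Overall reaction: Tl⁺(aq) + Na(s) → Tl(s) + Na⁺(aq); Q = [Na⁺]^1/[Tl⁺]^1.
From E = E° − (0.0592/n) log Q: log Q = (E° − E)·n/0.0592 = (+2.38 − (+2.363))·1/0.0592 = 0.2872.
So 1·log[Tl⁺] = 1·log(0.2) − log Q = -0.6990 − (0.2872) = -0.9862; [Tl⁺] = 10^(-0.9862) ≈ 0.10 M.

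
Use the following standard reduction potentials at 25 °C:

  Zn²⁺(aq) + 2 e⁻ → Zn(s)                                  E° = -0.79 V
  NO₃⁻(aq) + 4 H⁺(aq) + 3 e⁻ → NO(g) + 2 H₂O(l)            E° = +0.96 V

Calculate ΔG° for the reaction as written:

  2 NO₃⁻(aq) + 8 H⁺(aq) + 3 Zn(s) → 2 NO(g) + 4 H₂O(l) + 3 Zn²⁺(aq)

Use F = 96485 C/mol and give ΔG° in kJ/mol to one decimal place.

-1013.1 kJ/mol

As written, NO₃⁻/NO is reduced (cathode) and Zn²⁺/Zn is oxidised (anode), so E°cell = (+0.96) − (-0.79) = +1.75 V.
Balancing electrons gives n = 6.
ΔG° = −nFE° = −(6)(96485)(+1.75) = -1,013,092 J = -1013.1 kJ/mol.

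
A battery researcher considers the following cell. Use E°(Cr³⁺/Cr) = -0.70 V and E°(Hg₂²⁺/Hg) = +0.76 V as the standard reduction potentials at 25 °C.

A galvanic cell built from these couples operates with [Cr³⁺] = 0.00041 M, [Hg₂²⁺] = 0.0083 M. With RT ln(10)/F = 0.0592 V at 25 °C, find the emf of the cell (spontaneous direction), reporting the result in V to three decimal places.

+1.465 V

Hg₂²⁺/Hg is the cathode (higher E°), Cr³⁺/Cr the anode: E°cell = +0.76 − (-0.70) = +1.46 V, n = 6.
Overall: 3 Hg₂²⁺(aq) + 2 Cr(s) → 6 Hg(l) + 2 Cr³⁺(aq)
Q = [Cr³⁺]^2 / ([Hg₂²⁺]^3); log Q = -0.532.
E = E° − (0.0592/n) log Q = +1.46 − (0.0592/6)(-0.532) = +1.465 V.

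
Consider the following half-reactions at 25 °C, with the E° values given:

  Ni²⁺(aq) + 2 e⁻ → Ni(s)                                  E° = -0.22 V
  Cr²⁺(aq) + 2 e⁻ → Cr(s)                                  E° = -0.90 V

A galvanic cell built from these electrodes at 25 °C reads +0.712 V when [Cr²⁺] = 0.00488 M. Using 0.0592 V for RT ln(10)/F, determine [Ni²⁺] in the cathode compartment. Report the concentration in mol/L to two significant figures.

0.059 M

Ni²⁺/Ni is the cathode, Cr²⁺/Cr the anode: E°cell = +0.68 V, n = 2.
Overall reaction: Ni²⁺(aq) + Cr(s) → Ni(s) + Cr²⁺(aq); Q = [Cr²⁺]^1/[Ni²⁺]^1.
From E = E° − (0.0592/n) log Q: log Q = (E° − E)·n/0.0592 = (+0.68 − (+0.712))·2/0.0592 = -1.0811.
So 1·log[Ni²⁺] = 1·log(0.00488) − log Q = -2.3116 − (-1.0811) = -1.2305; [Ni²⁺] = 10^(-1.2305) ≈ 0.059 M.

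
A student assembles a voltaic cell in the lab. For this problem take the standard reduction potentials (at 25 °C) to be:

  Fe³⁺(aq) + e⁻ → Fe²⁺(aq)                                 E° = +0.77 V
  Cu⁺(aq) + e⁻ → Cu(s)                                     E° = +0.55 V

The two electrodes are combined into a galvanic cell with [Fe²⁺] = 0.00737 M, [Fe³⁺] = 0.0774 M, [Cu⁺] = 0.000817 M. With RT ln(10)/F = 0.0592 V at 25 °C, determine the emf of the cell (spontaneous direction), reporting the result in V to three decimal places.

+0.463 V

Fe³⁺/Fe²⁺ is the cathode (higher E°), Cu⁺/Cu the anode: E°cell = +0.77 − (+0.55) = +0.22 V, n = 1.
Overall: Fe³⁺(aq) + Cu(s) → Fe²⁺(aq) + Cu⁺(aq)
Q = [Fe²⁺]·[Cu⁺] / ([Fe³⁺]); log Q = -4.109.
E = E° − (0.0592/n) log Q = +0.22 − (0.0592/1)(-4.109) = +0.463 V.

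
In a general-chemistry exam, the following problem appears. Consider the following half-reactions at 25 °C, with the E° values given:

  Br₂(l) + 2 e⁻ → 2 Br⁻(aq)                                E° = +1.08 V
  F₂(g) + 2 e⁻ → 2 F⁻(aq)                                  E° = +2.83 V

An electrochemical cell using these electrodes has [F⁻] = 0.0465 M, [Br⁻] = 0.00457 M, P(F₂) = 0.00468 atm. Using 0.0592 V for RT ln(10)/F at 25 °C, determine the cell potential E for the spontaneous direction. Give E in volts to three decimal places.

F₂/F⁻ is the cathode (higher E°), Br₂/Br⁻ the anode: E°cell = +2.83 − (+1.08) = +1.75 V, n = 2.
Overall: F₂(g) + 2 Br⁻(aq) → 2 F⁻(aq) + Br₂(l)
Q = [F⁻]^2 / (P(F₂)·[Br⁻]^2); log Q = 4.345.
E = E° − (0.0592/n) log Q = +1.75 − (0.0592/2)(4.345) = +1.621 V.

+1.621 V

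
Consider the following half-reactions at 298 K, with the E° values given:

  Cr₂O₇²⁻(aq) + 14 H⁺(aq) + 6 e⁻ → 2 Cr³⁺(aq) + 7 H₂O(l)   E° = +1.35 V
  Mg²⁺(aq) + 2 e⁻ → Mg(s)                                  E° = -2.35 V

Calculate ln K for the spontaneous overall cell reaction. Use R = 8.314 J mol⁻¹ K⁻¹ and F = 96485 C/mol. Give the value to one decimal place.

864.5

Cathode: Cr₂O₇²⁻/Cr³⁺; anode: Mg²⁺/Mg. E°cell = (+1.35) − (-2.35) = +3.70 V, with n = 6.
ΔG° = −nFE° = −RT ln K, so ln K = nFE°/(RT) = (6)(96485)(+3.70) / ((8.314)(298)) = 864.543.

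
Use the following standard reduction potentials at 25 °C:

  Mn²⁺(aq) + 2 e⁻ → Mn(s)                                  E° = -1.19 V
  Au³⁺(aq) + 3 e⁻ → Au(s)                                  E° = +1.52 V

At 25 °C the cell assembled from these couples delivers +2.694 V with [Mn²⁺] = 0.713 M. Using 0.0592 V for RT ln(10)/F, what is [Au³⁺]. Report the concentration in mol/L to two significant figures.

0.093 M

Au³⁺/Au is the cathode, Mn²⁺/Mn the anode: E°cell = +2.71 V, n = 6.
Overall reaction: 2 Au³⁺(aq) + 3 Mn(s) → 2 Au(s) + 3 Mn²⁺(aq); Q = [Mn²⁺]^3/[Au³⁺]^2.
From E = E° − (0.0592/n) log Q: log Q = (E° − E)·n/0.0592 = (+2.71 − (+2.694))·6/0.0592 = 1.6216.
So 2·log[Au³⁺] = 3·log(0.713) − log Q = -0.4407 − (1.6216) = -2.0623; log[Au³⁺] = -2.0623 / 2 = -1.0312; [Au³⁺] = 10^(-1.0312) ≈ 0.093 M.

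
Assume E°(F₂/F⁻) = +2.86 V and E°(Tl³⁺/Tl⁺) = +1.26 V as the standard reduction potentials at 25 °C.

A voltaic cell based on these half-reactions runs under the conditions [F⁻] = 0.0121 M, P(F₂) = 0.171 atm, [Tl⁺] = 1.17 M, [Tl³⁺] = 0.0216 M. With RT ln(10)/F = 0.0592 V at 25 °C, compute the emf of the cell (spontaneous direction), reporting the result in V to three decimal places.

+1.742 V

F₂/F⁻ is the cathode (higher E°), Tl³⁺/Tl⁺ the anode: E°cell = +2.86 − (+1.26) = +1.60 V, n = 2.
Overall: F₂(g) + Tl⁺(aq) → 2 F⁻(aq) + Tl³⁺(aq)
Q = [F⁻]^2·[Tl³⁺] / (P(F₂)·[Tl⁺]); log Q = -4.801.
E = E° − (0.0592/n) log Q = +1.60 − (0.0592/2)(-4.801) = +1.742 V.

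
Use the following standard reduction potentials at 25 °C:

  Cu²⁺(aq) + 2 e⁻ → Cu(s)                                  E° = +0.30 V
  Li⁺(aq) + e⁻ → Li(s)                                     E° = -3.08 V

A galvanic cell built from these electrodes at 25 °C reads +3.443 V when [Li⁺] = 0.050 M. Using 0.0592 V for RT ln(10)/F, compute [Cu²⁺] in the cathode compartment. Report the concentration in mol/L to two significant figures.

Cu²⁺/Cu is the cathode, Li⁺/Li the anode: E°cell = +3.38 V, n = 2.
Overall reaction: Cu²⁺(aq) + 2 Li(s) → Cu(s) + 2 Li⁺(aq); Q = [Li⁺]^2/[Cu²⁺]^1.
From E = E° − (0.0592/n) log Q: log Q = (E° − E)·n/0.0592 = (+3.38 − (+3.443))·2/0.0592 = -2.1284.
So 1·log[Cu²⁺] = 2·log(0.05) − log Q = -2.6021 − (-2.1284) = -0.4737; [Cu²⁺] = 10^(-0.4737) ≈ 0.34 M.

0.34 M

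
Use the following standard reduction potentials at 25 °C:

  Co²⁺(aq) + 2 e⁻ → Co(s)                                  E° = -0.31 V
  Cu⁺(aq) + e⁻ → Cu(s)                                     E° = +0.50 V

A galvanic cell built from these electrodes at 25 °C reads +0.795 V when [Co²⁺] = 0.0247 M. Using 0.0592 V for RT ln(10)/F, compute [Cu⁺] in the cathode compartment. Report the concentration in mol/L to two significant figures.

0.088 M

Cu⁺/Cu is the cathode, Co²⁺/Co the anode: E°cell = +0.81 V, n = 2.
Overall reaction: 2 Cu⁺(aq) + Co(s) → 2 Cu(s) + Co²⁺(aq); Q = [Co²⁺]^1/[Cu⁺]^2.
From E = E° − (0.0592/n) log Q: log Q = (E° − E)·n/0.0592 = (+0.81 − (+0.795))·2/0.0592 = 0.5068.
So 2·log[Cu⁺] = 1·log(0.0247) − log Q = -1.6073 − (0.5068) = -2.1141; log[Cu⁺] = -2.1141 / 2 = -1.0571; [Cu⁺] = 10^(-1.0571) ≈ 0.088 M.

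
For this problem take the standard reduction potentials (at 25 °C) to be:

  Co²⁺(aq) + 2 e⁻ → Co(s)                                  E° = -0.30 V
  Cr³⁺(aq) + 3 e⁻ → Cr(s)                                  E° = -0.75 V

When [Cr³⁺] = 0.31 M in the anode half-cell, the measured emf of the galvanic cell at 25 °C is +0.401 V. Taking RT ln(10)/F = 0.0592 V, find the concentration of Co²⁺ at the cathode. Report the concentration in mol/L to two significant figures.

0.010 M

Co²⁺/Co is the cathode, Cr³⁺/Cr the anode: E°cell = +0.45 V, n = 6.
Overall reaction: 3 Co²⁺(aq) + 2 Cr(s) → 3 Co(s) + 2 Cr³⁺(aq); Q = [Cr³⁺]^2/[Co²⁺]^3.
From E = E° − (0.0592/n) log Q: log Q = (E° − E)·n/0.0592 = (+0.45 − (+0.401))·6/0.0592 = 4.9662.
So 3·log[Co²⁺] = 2·log(0.31) − log Q = -1.0173 − (4.9662) = -5.9835; log[Co²⁺] = -5.9835 / 3 = -1.9945; [Co²⁺] = 10^(-1.9945) ≈ 0.010 M.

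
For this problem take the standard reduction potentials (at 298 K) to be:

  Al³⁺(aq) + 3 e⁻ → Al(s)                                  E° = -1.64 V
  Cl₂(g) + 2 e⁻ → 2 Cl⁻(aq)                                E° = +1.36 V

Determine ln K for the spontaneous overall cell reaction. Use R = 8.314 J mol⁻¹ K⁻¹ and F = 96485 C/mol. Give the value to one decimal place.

Cathode: Cl₂/Cl⁻; anode: Al³⁺/Al. E°cell = (+1.36) − (-1.64) = +3.00 V, with n = 6.
ΔG° = −nFE° = −RT ln K, so ln K = nFE°/(RT) = (6)(96485)(+3.00) / ((8.314)(298)) = 700.981.

701.0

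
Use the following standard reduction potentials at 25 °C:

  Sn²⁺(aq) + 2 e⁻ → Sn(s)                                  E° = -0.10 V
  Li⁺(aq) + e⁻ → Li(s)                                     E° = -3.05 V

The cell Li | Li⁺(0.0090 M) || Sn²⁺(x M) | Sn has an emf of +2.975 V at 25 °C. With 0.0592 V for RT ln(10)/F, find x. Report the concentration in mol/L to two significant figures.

Sn²⁺/Sn is the cathode, Li⁺/Li the anode: E°cell = +2.95 V, n = 2.
Overall reaction: Sn²⁺(aq) + 2 Li(s) → Sn(s) + 2 Li⁺(aq); Q = [Li⁺]^2/[Sn²⁺]^1.
From E = E° − (0.0592/n) log Q: log Q = (E° − E)·n/0.0592 = (+2.95 − (+2.975))·2/0.0592 = -0.8446.
So 1·log[Sn²⁺] = 2·log(0.009) − log Q = -4.0915 − (-0.8446) = -3.2469; [Sn²⁺] = 10^(-3.2469) ≈ 0.00057 M.

0.00057 M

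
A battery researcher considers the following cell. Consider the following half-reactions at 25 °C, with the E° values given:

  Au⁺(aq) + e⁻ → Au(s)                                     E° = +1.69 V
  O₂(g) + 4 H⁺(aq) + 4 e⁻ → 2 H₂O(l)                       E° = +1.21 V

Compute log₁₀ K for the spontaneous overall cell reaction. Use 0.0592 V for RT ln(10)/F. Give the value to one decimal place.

32.4

Cathode: Au⁺/Au; anode: O₂/H₂O. E°cell = +0.48 V, n = 4.
log K = nE°cell / 0.0592 = (4)(+0.48) / 0.0592 = 32.4.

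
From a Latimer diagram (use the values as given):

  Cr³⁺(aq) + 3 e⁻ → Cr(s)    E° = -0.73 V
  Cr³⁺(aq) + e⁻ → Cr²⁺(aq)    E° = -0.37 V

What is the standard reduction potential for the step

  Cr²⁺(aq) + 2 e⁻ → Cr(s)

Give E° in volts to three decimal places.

Sequential free energies add, so n₃E°₃ = n₁E°₁ + n₂E°₂.
With n₃ = 3, and the known step contributing 1×(-0.37) V, the unknown satisfies 2·E° = 3×(-0.73) − 1×(-0.37) = -1.820.
E° = -1.820 / 2 = -0.910 V.

-0.910 V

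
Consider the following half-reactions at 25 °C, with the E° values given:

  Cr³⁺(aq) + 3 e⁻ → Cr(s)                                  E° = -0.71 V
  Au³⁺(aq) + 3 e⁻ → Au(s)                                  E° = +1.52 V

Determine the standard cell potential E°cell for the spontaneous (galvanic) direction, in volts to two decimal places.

The Au³⁺/Au couple has the higher reduction potential, so it is the cathode; Cr³⁺/Cr is oxidised at the anode.
E°cell = E°(cathode) − E°(anode) = (+1.52) − (-0.71) = +2.23 V.
Since E°cell > 0, the reaction is spontaneous under standard conditions.

+2.23 V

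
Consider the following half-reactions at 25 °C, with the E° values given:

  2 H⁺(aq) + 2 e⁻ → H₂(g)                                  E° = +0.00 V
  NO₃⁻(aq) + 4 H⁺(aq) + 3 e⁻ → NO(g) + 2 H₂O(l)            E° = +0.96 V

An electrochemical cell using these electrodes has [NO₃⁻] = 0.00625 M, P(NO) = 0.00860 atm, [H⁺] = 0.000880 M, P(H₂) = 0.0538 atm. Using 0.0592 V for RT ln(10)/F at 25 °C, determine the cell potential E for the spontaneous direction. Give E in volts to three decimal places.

+0.859 V

NO₃⁻/NO is the cathode (higher E°), H⁺/H₂ the anode: E°cell = +0.96 − (+0.00) = +0.96 V, n = 6.
Overall: 2 NO₃⁻(aq) + 2 H⁺(aq) + 3 H₂(g) → 2 NO(g) + 4 H₂O(l)
Q = P(NO)^2 / ([NO₃⁻]^2·[H⁺]^2·P(H₂)^3); log Q = 10.196.
E = E° − (0.0592/n) log Q = +0.96 − (0.0592/6)(10.196) = +0.859 V.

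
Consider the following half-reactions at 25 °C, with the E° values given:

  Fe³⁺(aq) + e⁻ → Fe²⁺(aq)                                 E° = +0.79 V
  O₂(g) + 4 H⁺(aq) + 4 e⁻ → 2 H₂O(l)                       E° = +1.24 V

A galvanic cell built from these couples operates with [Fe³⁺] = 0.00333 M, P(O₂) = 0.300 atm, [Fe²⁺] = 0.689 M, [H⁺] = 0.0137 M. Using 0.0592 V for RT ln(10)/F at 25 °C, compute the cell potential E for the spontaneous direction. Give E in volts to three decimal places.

+0.469 V

O₂/H₂O is the cathode (higher E°), Fe³⁺/Fe²⁺ the anode: E°cell = +1.24 − (+0.79) = +0.45 V, n = 4.
Overall: O₂(g) + 4 H⁺(aq) + 4 Fe²⁺(aq) → 2 H₂O(l) + 4 Fe³⁺(aq)
Q = [Fe³⁺]^4 / (P(O₂)·[H⁺]^4·[Fe²⁺]^4); log Q = -1.287.
E = E° − (0.0592/n) log Q = +0.45 − (0.0592/4)(-1.287) = +0.469 V.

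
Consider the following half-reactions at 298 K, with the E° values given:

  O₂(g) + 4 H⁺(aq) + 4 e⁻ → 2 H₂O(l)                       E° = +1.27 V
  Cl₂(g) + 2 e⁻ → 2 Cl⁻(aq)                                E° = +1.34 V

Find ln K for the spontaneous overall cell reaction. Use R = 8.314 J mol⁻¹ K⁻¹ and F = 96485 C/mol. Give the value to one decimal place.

Cathode: Cl₂/Cl⁻; anode: O₂/H₂O. E°cell = (+1.34) − (+1.27) = +0.07 V, with n = 4.
ΔG° = −nFE° = −RT ln K, so ln K = nFE°/(RT) = (4)(96485)(+0.07) / ((8.314)(298)) = 10.904.

10.9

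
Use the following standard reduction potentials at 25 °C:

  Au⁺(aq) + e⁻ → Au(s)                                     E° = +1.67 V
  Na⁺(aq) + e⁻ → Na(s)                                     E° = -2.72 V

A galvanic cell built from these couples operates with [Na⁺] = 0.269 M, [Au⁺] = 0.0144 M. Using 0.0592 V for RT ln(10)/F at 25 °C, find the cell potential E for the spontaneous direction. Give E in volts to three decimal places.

+4.315 V

Au⁺/Au is the cathode (higher E°), Na⁺/Na the anode: E°cell = +1.67 − (-2.72) = +4.39 V, n = 1.
Overall: Au⁺(aq) + Na(s) → Au(s) + Na⁺(aq)
Q = [Na⁺] / ([Au⁺]); log Q = 1.271.
E = E° − (0.0592/n) log Q = +4.39 − (0.0592/1)(1.271) = +4.315 V.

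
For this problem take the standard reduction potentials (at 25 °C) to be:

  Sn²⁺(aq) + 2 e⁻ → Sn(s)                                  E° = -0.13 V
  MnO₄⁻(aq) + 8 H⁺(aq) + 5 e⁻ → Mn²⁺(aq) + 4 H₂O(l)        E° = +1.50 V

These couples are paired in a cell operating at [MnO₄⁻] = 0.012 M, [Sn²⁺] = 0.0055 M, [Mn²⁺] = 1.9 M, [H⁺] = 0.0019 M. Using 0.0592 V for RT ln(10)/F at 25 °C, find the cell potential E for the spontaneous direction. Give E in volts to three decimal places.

+1.413 V

MnO₄⁻/Mn²⁺ is the cathode (higher E°), Sn²⁺/Sn the anode: E°cell = +1.50 − (-0.13) = +1.63 V, n = 10.
Overall: 2 MnO₄⁻(aq) + 16 H⁺(aq) + 5 Sn(s) → 2 Mn²⁺(aq) + 8 H₂O(l) + 5 Sn²⁺(aq)
Q = [Mn²⁺]^2·[Sn²⁺]^5 / ([MnO₄⁻]^2·[H⁺]^16); log Q = 36.641.
E = E° − (0.0592/n) log Q = +1.63 − (0.0592/10)(36.641) = +1.413 V.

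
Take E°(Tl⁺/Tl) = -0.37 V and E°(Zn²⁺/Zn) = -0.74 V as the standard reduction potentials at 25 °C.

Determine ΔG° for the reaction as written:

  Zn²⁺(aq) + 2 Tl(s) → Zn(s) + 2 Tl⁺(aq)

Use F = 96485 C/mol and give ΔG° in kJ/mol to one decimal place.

+71.4 kJ/mol

As written, Zn²⁺/Zn is reduced (cathode) and Tl⁺/Tl is oxidised (anode), so E°cell = (-0.74) − (-0.37) = -0.37 V.
Balancing electrons gives n = 2.
ΔG° = −nFE° = −(2)(96485)(-0.37) = 71,399 J = +71.4 kJ/mol.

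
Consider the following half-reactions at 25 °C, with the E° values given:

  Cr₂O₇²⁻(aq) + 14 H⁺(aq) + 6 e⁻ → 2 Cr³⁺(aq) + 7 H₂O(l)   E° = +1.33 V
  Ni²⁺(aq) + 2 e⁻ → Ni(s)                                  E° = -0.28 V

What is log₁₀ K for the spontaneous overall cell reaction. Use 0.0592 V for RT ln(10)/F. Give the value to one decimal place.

163.2

Cathode: Cr₂O₇²⁻/Cr³⁺; anode: Ni²⁺/Ni. E°cell = +1.61 V, n = 6.
log K = nE°cell / 0.0592 = (6)(+1.61) / 0.0592 = 163.2.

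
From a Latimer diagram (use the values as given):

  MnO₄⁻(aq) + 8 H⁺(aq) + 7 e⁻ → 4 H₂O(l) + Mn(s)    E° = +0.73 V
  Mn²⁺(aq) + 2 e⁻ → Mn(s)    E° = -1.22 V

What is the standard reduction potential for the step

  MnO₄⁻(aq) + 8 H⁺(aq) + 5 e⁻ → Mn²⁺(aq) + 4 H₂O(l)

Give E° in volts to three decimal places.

+1.510 V

Sequential free energies add, so n₃E°₃ = n₁E°₁ + n₂E°₂.
With n₃ = 7, and the known step contributing 2×(-1.22) V, the unknown satisfies 5·E° = 7×(+0.73) − 2×(-1.22) = +7.550.
E° = +7.550 / 5 = +1.510 V.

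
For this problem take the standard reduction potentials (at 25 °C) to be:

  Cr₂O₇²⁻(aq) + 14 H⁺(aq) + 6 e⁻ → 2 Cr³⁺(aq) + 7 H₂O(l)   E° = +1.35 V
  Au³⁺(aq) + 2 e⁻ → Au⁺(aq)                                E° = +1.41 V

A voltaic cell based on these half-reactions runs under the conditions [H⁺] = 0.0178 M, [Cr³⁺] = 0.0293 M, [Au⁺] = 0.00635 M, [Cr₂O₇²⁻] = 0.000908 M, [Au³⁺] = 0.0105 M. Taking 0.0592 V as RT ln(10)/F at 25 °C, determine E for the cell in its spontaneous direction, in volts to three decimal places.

+0.308 V

Au³⁺/Au⁺ is the cathode (higher E°), Cr₂O₇²⁻/Cr³⁺ the anode: E°cell = +1.41 − (+1.35) = +0.06 V, n = 6.
Overall: 3 Au³⁺(aq) + 2 Cr³⁺(aq) + 7 H₂O(l) → 3 Au⁺(aq) + Cr₂O₇²⁻(aq) + 14 H⁺(aq)
Q = [Au⁺]^3·[Cr₂O₇²⁻]·[H⁺]^14 / ([Au³⁺]^3·[Cr³⁺]^2); log Q = -25.125.
E = E° − (0.0592/n) log Q = +0.06 − (0.0592/6)(-25.125) = +0.308 V.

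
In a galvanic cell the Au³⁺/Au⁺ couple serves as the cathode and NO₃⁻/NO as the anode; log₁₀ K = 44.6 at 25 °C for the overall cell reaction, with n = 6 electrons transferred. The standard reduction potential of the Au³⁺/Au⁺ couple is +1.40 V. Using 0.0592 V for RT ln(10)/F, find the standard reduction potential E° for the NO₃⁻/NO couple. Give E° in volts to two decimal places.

+0.96 V

E°cell = (0.0592/n)·log K = (0.0592/6)(44.6) = +0.440 V.
Since Au³⁺/Au⁺ is the cathode and NO₃⁻/NO the anode, E°cell = E°(Au³⁺/Au⁺) − E°(NO₃⁻/NO).
So E°(NO₃⁻/NO) = E°(Au³⁺/Au⁺) − E°cell = (+1.40) − (+0.440) = +0.96 V.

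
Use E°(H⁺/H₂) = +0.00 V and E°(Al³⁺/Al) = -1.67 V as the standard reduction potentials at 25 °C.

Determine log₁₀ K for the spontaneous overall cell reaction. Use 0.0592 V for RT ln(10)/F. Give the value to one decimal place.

169.3

Cathode: H⁺/H₂; anode: Al³⁺/Al. E°cell = +1.67 V, n = 6.
log K = nE°cell / 0.0592 = (6)(+1.67) / 0.0592 = 169.3.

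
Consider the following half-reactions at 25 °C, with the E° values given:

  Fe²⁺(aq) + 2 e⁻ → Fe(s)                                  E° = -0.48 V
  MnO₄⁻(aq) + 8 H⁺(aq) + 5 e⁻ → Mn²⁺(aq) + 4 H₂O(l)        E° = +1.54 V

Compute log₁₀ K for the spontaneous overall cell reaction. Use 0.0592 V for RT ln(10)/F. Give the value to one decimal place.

341.2

Cathode: MnO₄⁻/Mn²⁺; anode: Fe²⁺/Fe. E°cell = +2.02 V, n = 10.
log K = nE°cell / 0.0592 = (10)(+2.02) / 0.0592 = 341.2.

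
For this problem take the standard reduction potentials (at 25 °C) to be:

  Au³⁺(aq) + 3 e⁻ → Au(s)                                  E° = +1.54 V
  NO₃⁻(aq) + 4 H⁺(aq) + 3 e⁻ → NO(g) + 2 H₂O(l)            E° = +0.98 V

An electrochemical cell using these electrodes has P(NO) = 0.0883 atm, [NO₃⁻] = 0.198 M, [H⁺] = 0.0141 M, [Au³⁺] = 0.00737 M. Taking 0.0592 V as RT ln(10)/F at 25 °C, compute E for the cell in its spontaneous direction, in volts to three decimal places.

Au³⁺/Au is the cathode (higher E°), NO₃⁻/NO the anode: E°cell = +1.54 − (+0.98) = +0.56 V, n = 3.
Overall: Au³⁺(aq) + NO(g) + 2 H₂O(l) → Au(s) + NO₃⁻(aq) + 4 H⁺(aq)
Q = [NO₃⁻]·[H⁺]^4 / ([Au³⁺]·P(NO)); log Q = -4.920.
E = E° − (0.0592/n) log Q = +0.56 − (0.0592/3)(-4.920) = +0.657 V.

+0.657 V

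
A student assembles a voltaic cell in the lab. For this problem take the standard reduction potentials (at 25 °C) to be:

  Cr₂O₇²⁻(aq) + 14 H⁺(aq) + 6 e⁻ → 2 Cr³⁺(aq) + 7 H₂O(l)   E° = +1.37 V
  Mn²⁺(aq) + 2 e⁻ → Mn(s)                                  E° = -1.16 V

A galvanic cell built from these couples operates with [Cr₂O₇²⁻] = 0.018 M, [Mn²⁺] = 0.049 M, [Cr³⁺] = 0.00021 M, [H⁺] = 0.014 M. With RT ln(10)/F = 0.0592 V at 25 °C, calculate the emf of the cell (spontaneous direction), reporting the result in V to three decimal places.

+2.368 V

Cr₂O₇²⁻/Cr³⁺ is the cathode (higher E°), Mn²⁺/Mn the anode: E°cell = +1.37 − (-1.16) = +2.53 V, n = 6.
Overall: Cr₂O₇²⁻(aq) + 14 H⁺(aq) + 3 Mn(s) → 2 Cr³⁺(aq) + 7 H₂O(l) + 3 Mn²⁺(aq)
Q = [Cr³⁺]^2·[Mn²⁺]^3 / ([Cr₂O₇²⁻]·[H⁺]^14); log Q = 16.414.
E = E° − (0.0592/n) log Q = +2.53 − (0.0592/6)(16.414) = +2.368 V.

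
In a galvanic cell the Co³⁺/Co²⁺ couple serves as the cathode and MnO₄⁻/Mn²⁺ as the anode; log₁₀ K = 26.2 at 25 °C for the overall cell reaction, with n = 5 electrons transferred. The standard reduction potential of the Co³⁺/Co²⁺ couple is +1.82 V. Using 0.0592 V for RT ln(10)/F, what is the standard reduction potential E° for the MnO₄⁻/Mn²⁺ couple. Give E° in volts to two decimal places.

E°cell = (0.0592/n)·log K = (0.0592/5)(26.2) = +0.310 V.
Since Co³⁺/Co²⁺ is the cathode and MnO₄⁻/Mn²⁺ the anode, E°cell = E°(Co³⁺/Co²⁺) − E°(MnO₄⁻/Mn²⁺).
So E°(MnO₄⁻/Mn²⁺) = E°(Co³⁺/Co²⁺) − E°cell = (+1.82) − (+0.310) = +1.51 V.

+1.51 V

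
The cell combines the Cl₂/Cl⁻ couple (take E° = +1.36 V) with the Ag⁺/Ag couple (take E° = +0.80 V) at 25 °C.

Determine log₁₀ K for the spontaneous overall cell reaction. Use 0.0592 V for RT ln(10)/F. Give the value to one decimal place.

18.9

Cathode: Cl₂/Cl⁻; anode: Ag⁺/Ag. E°cell = +0.56 V, n = 2.
log K = nE°cell / 0.0592 = (2)(+0.56) / 0.0592 = 18.9.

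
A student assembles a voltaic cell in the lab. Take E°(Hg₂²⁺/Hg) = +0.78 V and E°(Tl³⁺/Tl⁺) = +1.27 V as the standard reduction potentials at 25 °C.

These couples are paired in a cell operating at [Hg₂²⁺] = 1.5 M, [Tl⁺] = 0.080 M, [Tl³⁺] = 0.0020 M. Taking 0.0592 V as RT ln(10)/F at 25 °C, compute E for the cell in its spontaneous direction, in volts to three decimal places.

Tl³⁺/Tl⁺ is the cathode (higher E°), Hg₂²⁺/Hg the anode: E°cell = +1.27 − (+0.78) = +0.49 V, n = 2.
Overall: Tl³⁺(aq) + 2 Hg(l) → Tl⁺(aq) + Hg₂²⁺(aq)
Q = [Tl⁺]·[Hg₂²⁺] / ([Tl³⁺]); log Q = 1.778.
E = E° − (0.0592/n) log Q = +0.49 − (0.0592/2)(1.778) = +0.437 V.

+0.437 V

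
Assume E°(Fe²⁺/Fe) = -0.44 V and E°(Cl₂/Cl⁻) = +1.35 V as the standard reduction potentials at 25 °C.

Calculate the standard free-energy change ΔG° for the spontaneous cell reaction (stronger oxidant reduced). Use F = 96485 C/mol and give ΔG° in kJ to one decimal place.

-345.4 kJ

Cl₂/Cl⁻ (E° = +1.35 V) is the cathode; Fe²⁺/Fe (E° = -0.44 V) is the anode, so E°cell = +1.79 V.
Balancing electrons gives n = 2 (lcm of 2 and 2).
ΔG° = −nFE° = −(2)(96485)(+1.79) = -345,416 J = -345.4 kJ.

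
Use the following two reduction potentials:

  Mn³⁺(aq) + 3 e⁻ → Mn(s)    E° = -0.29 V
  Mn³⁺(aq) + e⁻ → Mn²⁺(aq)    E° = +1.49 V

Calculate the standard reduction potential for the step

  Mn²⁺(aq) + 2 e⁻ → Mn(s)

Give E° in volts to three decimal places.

Sequential free energies add, so n₃E°₃ = n₁E°₁ + n₂E°₂.
With n₃ = 3, and the known step contributing 1×(+1.49) V, the unknown satisfies 2·E° = 3×(-0.29) − 1×(+1.49) = -2.360.
E° = -2.360 / 2 = -1.180 V.

-1.180 V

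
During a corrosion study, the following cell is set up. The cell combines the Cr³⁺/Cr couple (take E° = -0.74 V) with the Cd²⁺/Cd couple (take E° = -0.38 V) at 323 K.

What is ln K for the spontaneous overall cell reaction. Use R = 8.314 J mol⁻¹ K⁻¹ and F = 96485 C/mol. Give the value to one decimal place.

77.6

Cathode: Cd²⁺/Cd; anode: Cr³⁺/Cr. E°cell = (-0.38) − (-0.74) = +0.36 V, with n = 6.
ΔG° = −nFE° = −RT ln K, so ln K = nFE°/(RT) = (6)(96485)(+0.36) / ((8.314)(323)) = 77.607.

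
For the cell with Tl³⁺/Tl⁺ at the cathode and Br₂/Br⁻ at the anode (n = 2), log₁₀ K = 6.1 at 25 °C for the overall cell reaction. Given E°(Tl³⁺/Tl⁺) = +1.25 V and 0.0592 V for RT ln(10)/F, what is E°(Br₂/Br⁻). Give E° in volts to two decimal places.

E°cell = (0.0592/n)·log K = (0.0592/2)(6.1) = +0.181 V.
Since Tl³⁺/Tl⁺ is the cathode and Br₂/Br⁻ the anode, E°cell = E°(Tl³⁺/Tl⁺) − E°(Br₂/Br⁻).
So E°(Br₂/Br⁻) = E°(Tl³⁺/Tl⁺) − E°cell = (+1.25) − (+0.181) = +1.07 V.

+1.07 V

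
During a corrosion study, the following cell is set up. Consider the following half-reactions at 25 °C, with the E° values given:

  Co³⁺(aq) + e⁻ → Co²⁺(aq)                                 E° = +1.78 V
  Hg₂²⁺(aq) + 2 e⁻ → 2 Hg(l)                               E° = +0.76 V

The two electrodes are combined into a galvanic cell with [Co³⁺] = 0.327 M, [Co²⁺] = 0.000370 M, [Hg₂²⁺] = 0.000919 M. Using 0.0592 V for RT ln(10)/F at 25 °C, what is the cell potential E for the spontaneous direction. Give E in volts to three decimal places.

Co³⁺/Co²⁺ is the cathode (higher E°), Hg₂²⁺/Hg the anode: E°cell = +1.78 − (+0.76) = +1.02 V, n = 2.
Overall: 2 Co³⁺(aq) + 2 Hg(l) → 2 Co²⁺(aq) + Hg₂²⁺(aq)
Q = [Co²⁺]^2·[Hg₂²⁺] / ([Co³⁺]^2); log Q = -8.929.
E = E° − (0.0592/n) log Q = +1.02 − (0.0592/2)(-8.929) = +1.284 V.

+1.284 V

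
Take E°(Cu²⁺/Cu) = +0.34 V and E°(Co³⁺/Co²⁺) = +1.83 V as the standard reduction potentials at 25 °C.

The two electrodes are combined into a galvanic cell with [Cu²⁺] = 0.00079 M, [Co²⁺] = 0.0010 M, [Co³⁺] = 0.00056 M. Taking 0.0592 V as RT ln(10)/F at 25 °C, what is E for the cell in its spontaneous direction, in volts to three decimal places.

+1.567 V

Co³⁺/Co²⁺ is the cathode (higher E°), Cu²⁺/Cu the anode: E°cell = +1.83 − (+0.34) = +1.49 V, n = 2.
Overall: 2 Co³⁺(aq) + Cu(s) → 2 Co²⁺(aq) + Cu²⁺(aq)
Q = [Co²⁺]^2·[Cu²⁺] / ([Co³⁺]^2); log Q = -2.599.
E = E° − (0.0592/n) log Q = +1.49 − (0.0592/2)(-2.599) = +1.567 V.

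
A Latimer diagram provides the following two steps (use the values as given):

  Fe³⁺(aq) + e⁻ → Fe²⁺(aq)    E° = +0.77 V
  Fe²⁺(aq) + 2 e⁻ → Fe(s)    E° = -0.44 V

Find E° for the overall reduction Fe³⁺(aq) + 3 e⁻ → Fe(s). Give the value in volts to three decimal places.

Adding the free-energy changes (−nFE°) of the two steps gives −n₃FE°₃ = −n₁FE°₁ − n₂FE°₂.
E°₃ = (1×+0.77 + 2×-0.44) / 3 = (-0.110) / 3 = -0.037 V.
Simply averaging or adding the two E° values would be wrong; the electron-weighted sum is required.

-0.037 V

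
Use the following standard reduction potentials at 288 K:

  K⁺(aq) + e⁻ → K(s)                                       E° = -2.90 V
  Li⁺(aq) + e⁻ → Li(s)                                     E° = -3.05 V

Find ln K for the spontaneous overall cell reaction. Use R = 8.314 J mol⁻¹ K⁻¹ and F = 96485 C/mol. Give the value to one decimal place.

Cathode: K⁺/K; anode: Li⁺/Li. E°cell = (-2.90) − (-3.05) = +0.15 V, with n = 1.
ΔG° = −nFE° = −RT ln K, so ln K = nFE°/(RT) = (1)(96485)(+0.15) / ((8.314)(288)) = 6.044.

6.0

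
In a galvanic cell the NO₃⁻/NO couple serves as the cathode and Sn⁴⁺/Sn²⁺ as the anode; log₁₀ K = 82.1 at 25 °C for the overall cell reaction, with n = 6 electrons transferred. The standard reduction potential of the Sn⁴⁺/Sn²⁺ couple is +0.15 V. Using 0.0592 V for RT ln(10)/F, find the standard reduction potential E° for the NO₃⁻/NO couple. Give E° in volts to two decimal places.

+0.96 V

E°cell = (0.0592/n)·log K = (0.0592/6)(82.1) = +0.810 V.
Since NO₃⁻/NO is the cathode and Sn⁴⁺/Sn²⁺ the anode, E°cell = E°(NO₃⁻/NO) − E°(Sn⁴⁺/Sn²⁺).
So E°(NO₃⁻/NO) = E°cell + E°(Sn⁴⁺/Sn²⁺) = +0.810 + (+0.15) = +0.96 V.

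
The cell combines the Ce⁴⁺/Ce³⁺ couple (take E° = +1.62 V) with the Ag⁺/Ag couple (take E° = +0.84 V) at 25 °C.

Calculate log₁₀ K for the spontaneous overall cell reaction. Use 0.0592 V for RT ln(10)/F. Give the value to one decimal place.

13.2

Cathode: Ce⁴⁺/Ce³⁺; anode: Ag⁺/Ag. E°cell = +0.78 V, n = 1.
log K = nE°cell / 0.0592 = (1)(+0.78) / 0.0592 = 13.2.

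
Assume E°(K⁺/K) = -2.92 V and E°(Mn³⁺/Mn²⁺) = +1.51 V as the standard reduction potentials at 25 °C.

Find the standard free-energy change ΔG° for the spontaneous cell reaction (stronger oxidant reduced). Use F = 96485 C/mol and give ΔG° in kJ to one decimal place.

-427.4 kJ

Mn³⁺/Mn²⁺ (E° = +1.51 V) is the cathode; K⁺/K (E° = -2.92 V) is the anode, so E°cell = +4.43 V.
Balancing electrons gives n = 1 (lcm of 1 and 1).
ΔG° = −nFE° = −(1)(96485)(+4.43) = -427,429 J = -427.4 kJ.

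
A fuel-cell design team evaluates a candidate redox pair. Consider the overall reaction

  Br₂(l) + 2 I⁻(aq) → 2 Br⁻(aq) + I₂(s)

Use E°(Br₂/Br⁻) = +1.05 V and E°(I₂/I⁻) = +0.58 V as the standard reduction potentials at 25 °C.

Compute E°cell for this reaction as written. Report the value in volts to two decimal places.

The Br₂/Br⁻ couple has the higher reduction potential, so it is the cathode; I₂/I⁻ is oxidised at the anode.
E°cell = E°(cathode) − E°(anode) = (+1.05) − (+0.58) = +0.47 V.

+0.47 V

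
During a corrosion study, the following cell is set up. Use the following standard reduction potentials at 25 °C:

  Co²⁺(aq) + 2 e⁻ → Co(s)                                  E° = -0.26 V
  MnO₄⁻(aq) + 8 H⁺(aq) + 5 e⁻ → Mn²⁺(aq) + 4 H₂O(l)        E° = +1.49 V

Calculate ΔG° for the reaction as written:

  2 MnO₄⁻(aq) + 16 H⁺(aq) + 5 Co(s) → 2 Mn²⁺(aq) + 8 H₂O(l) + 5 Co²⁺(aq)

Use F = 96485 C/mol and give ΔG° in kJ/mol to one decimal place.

-1688.5 kJ/mol

As written, MnO₄⁻/Mn²⁺ is reduced (cathode) and Co²⁺/Co is oxidised (anode), so E°cell = (+1.49) − (-0.26) = +1.75 V.
Balancing electrons gives n = 10.
ΔG° = −nFE° = −(10)(96485)(+1.75) = -1,688,488 J = -1688.5 kJ/mol.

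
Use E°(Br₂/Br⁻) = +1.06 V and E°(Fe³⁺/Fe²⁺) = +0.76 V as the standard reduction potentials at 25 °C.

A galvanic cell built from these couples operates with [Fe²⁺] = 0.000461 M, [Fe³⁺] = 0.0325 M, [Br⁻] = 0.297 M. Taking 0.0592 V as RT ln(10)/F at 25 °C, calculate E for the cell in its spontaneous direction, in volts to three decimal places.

+0.222 V

Br₂/Br⁻ is the cathode (higher E°), Fe³⁺/Fe²⁺ the anode: E°cell = +1.06 − (+0.76) = +0.30 V, n = 2.
Overall: Br₂(l) + 2 Fe²⁺(aq) → 2 Br⁻(aq) + 2 Fe³⁺(aq)
Q = [Br⁻]^2·[Fe³⁺]^2 / ([Fe²⁺]^2); log Q = 2.642.
E = E° − (0.0592/n) log Q = +0.30 − (0.0592/2)(2.642) = +0.222 V.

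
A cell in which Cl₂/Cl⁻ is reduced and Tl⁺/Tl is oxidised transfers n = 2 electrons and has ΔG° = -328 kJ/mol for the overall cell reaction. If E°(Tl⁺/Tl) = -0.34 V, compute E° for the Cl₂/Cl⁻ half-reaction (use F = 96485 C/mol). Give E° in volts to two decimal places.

E°cell = −ΔG°/(nF) = −(-328×10³)/((2)(96485)) = +1.700 V.
Since Cl₂/Cl⁻ is the cathode and Tl⁺/Tl the anode, E°cell = E°(Cl₂/Cl⁻) − E°(Tl⁺/Tl).
So E°(Cl₂/Cl⁻) = E°cell + E°(Tl⁺/Tl) = +1.700 + (-0.34) = +1.36 V.

+1.36 V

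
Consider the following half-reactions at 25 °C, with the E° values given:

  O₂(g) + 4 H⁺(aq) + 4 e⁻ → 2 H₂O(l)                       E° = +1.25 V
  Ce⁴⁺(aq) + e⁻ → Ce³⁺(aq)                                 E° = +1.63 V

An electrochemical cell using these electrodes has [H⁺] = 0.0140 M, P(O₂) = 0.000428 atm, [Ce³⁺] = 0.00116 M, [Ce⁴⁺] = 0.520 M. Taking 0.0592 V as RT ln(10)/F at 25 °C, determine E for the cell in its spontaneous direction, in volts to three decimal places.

Ce⁴⁺/Ce³⁺ is the cathode (higher E°), O₂/H₂O the anode: E°cell = +1.63 − (+1.25) = +0.38 V, n = 4.
Overall: 4 Ce⁴⁺(aq) + 2 H₂O(l) → 4 Ce³⁺(aq) + O₂(g) + 4 H⁺(aq)
Q = [Ce³⁺]^4·P(O₂)·[H⁺]^4 / ([Ce⁴⁺]^4); log Q = -21.390.
E = E° − (0.0592/n) log Q = +0.38 − (0.0592/4)(-21.390) = +0.697 V.

+0.697 V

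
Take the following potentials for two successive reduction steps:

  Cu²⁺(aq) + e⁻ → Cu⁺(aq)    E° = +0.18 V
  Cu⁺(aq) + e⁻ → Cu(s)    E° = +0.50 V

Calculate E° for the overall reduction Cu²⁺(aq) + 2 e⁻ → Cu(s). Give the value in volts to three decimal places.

Since ΔG° = −nFE° is additive over sequential reductions, n₃E°₃ = n₁E°₁ + n₂E°₂.
E°₃ = (1×+0.18 + 1×+0.50) / 2 = (+0.680) / 2 = +0.340 V.

+0.340 V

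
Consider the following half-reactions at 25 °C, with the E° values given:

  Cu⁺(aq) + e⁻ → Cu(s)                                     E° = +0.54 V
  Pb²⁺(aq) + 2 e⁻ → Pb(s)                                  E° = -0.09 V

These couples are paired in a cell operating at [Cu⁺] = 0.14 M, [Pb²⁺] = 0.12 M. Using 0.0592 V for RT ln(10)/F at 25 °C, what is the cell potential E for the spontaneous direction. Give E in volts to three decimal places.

+0.607 V

Cu⁺/Cu is the cathode (higher E°), Pb²⁺/Pb the anode: E°cell = +0.54 − (-0.09) = +0.63 V, n = 2.
Overall: 2 Cu⁺(aq) + Pb(s) → 2 Cu(s) + Pb²⁺(aq)
Q = [Pb²⁺] / ([Cu⁺]^2); log Q = 0.787.
E = E° − (0.0592/n) log Q = +0.63 − (0.0592/2)(0.787) = +0.607 V.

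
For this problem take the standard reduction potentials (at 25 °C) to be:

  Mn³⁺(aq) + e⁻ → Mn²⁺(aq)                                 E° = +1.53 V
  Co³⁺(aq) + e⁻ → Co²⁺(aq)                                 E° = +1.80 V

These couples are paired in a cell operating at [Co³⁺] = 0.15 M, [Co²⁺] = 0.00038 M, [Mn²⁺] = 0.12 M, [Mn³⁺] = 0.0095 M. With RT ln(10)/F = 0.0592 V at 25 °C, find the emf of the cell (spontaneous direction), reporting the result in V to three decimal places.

Co³⁺/Co²⁺ is the cathode (higher E°), Mn³⁺/Mn²⁺ the anode: E°cell = +1.80 − (+1.53) = +0.27 V, n = 1.
Overall: Co³⁺(aq) + Mn²⁺(aq) → Co²⁺(aq) + Mn³⁺(aq)
Q = [Co²⁺]·[Mn³⁺] / ([Co³⁺]·[Mn²⁺]); log Q = -3.698.
E = E° − (0.0592/n) log Q = +0.27 − (0.0592/1)(-3.698) = +0.489 V.

+0.489 V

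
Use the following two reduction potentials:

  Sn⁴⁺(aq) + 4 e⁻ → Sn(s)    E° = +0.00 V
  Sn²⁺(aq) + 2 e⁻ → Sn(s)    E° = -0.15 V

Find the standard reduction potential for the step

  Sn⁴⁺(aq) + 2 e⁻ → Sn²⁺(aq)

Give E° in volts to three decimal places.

Sequential free energies add, so n₃E°₃ = n₁E°₁ + n₂E°₂.
With n₃ = 4, and the known step contributing 2×(-0.15) V, the unknown satisfies 2·E° = 4×(+0.00) − 2×(-0.15) = +0.300.
E° = +0.300 / 2 = +0.150 V.

+0.150 V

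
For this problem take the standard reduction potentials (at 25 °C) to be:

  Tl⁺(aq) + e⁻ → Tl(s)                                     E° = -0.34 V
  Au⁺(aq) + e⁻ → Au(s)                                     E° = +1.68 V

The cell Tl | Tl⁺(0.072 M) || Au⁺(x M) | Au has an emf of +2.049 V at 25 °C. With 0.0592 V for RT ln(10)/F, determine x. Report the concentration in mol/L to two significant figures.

0.22 M

Au⁺/Au is the cathode, Tl⁺/Tl the anode: E°cell = +2.02 V, n = 1.
Overall reaction: Au⁺(aq) + Tl(s) → Au(s) + Tl⁺(aq); Q = [Tl⁺]^1/[Au⁺]^1.
From E = E° − (0.0592/n) log Q: log Q = (E° − E)·n/0.0592 = (+2.02 − (+2.049))·1/0.0592 = -0.4899.
So 1·log[Au⁺] = 1·log(0.072) − log Q = -1.1427 − (-0.4899) = -0.6528; [Au⁺] = 10^(-0.6528) ≈ 0.22 M.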